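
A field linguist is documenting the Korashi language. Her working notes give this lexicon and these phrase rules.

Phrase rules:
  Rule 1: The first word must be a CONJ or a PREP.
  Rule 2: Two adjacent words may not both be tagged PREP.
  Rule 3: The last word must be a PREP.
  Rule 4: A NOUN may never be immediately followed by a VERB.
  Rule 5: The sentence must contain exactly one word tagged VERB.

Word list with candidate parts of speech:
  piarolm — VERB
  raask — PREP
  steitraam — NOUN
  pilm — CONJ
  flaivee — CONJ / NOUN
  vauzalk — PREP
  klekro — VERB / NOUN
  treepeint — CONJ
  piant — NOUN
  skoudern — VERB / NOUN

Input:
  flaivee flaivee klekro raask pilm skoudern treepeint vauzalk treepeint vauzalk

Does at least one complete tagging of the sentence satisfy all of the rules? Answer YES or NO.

Candidates per position — 1:flaivee {CONJ,NOUN}; 2:flaivee {CONJ,NOUN}; 3:klekro {VERB,NOUN}; 4:raask {PREP}; 5:pilm {CONJ}; 6:skoudern {VERB,NOUN}; 7:treepeint {CONJ}; 8:vauzalk {PREP}; 9:treepeint {CONJ}; 10:vauzalk {PREP}.
One satisfying assignment: CONJ CONJ NOUN PREP CONJ VERB CONJ PREP CONJ PREP.
Rule-by-rule: rule 1 satisfied; rule 2 satisfied; rule 3 satisfied; rule 4 satisfied; rule 5 satisfied.

YES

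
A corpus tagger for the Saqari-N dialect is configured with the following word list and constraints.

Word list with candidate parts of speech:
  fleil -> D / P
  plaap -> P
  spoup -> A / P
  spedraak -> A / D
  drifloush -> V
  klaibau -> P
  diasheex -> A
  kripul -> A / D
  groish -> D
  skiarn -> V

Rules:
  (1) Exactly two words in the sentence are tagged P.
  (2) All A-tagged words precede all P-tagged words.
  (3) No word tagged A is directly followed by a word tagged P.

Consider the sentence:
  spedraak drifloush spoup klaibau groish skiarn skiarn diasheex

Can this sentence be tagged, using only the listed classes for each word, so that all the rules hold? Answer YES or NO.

Candidates per position — 1:spedraak {A,D}; 2:drifloush {V}; 3:spoup {A,P}; 4:klaibau {P}; 5:groish {D}; 6:skiarn {V}; 7:skiarn {V}; 8:diasheex {A}.
Rule 2 cannot be satisfied by any choice of tags from the lexicon.
So there is no consistent tagging.

NO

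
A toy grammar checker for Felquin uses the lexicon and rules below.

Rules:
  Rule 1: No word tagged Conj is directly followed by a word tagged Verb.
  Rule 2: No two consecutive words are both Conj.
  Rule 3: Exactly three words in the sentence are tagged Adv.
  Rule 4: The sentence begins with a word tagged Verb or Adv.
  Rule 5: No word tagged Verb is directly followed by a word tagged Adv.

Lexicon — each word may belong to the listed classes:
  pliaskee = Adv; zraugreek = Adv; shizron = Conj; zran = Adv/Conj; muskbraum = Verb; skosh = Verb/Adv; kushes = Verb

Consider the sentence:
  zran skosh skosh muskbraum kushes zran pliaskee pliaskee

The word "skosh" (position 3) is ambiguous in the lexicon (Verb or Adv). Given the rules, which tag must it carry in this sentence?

Verb

Candidates per position — 1:zran {Adv,Conj}; 2:skosh {Verb,Adv}; 3:skosh {Verb,Adv}; 4:muskbraum {Verb}; 5:kushes {Verb}; 6:zran {Adv,Conj}; 7:pliaskee {Adv}; 8:pliaskee {Adv}.
If word 1 were Conj, no tagging could satisfy rule 4; so word 1 is Adv.
If word 2 were Adv, no tagging could satisfy rule 3; so word 2 is Verb.
If word 3 were Adv, no tagging could satisfy rule 3; so word 3 is Verb.
If word 6 were Adv, no tagging could satisfy rule 3; so word 6 is Conj.
That leaves exactly one tagging: Adv Verb Verb Verb Verb Conj Adv Adv.
Verifying each rule — rule 1 satisfied; rule 2 satisfied; rule 3 satisfied; rule 4 satisfied; rule 5 satisfied.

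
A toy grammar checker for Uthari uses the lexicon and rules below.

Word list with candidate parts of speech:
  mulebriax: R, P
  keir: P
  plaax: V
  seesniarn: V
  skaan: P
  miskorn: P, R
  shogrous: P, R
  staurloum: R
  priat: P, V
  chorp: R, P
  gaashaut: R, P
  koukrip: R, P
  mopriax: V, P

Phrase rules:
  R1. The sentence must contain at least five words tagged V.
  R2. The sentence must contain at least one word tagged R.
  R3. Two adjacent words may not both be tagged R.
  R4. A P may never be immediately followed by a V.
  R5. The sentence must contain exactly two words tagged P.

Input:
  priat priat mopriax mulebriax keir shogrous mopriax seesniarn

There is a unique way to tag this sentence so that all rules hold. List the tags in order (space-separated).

Candidates per position — 1:priat {P,V}; 2:priat {P,V}; 3:mopriax {V,P}; 4:mulebriax {R,P}; 5:keir {P}; 6:shogrous {P,R}; 7:mopriax {V,P}; 8:seesniarn {V}.
If word 1 were P, no tagging could satisfy rule 1; so word 1 is V.
If word 2 were P, no tagging could satisfy rule 1; so word 2 is V.
If word 3 were P, no tagging could satisfy rule 1; so word 3 is V.
If word 6 were P, no tagging could satisfy rule 4; so word 6 is R.
If word 7 were P, no tagging could satisfy rule 1; so word 7 is V.
If word 4 were R, no tagging could satisfy rule 5; so word 4 is P.
So the tagging must be: V V V P P R V V.
Rule-by-rule: rule 1 holds; rule 2 holds; rule 3 holds; rule 4 holds; rule 5 holds.

V V V P P R V V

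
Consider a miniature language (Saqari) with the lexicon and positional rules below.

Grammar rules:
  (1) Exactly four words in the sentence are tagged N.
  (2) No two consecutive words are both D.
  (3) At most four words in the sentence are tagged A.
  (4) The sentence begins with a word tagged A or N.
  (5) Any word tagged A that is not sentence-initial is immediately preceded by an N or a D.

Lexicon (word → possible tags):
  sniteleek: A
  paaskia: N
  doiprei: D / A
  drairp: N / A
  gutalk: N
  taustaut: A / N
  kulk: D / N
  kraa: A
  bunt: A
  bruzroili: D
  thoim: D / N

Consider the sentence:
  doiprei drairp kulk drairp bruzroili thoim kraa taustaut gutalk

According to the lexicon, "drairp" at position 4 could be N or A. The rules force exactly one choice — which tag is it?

Candidates per position — 1:doiprei {D,A}; 2:drairp {N,A}; 3:kulk {D,N}; 4:drairp {N,A}; 5:bruzroili {D}; 6:thoim {D,N}; 7:kraa {A}; 8:taustaut {A,N}; 9:gutalk {N}.
Position 1: D is ruled out by rule 4; that leaves A.
Position 2: A is ruled out by rule 5; that leaves N.
Position 6: D is ruled out by rule 2; that leaves N.
Position 8: A is ruled out by rule 5; that leaves N.
Position 3: N is ruled out by rule 1; that leaves D.
Position 4: N is ruled out by rule 1; that leaves A.
So the tagging must be: A N D A D N A N N.
Checking: rule 1 ✓; rule 2 ✓; rule 3 ✓; rule 4 ✓; rule 5 ✓.

A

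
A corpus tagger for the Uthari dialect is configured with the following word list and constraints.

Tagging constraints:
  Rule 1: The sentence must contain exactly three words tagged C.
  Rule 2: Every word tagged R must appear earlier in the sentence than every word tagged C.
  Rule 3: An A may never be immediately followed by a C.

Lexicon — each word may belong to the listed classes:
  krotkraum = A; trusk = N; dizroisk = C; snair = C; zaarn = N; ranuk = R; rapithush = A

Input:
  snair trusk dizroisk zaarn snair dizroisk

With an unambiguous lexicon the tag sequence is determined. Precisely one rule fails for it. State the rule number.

Fixed tagging: C N C N C C.
Rule check: R1 fail, R2 pass, R3 pass.
Only rule 1 fails.

1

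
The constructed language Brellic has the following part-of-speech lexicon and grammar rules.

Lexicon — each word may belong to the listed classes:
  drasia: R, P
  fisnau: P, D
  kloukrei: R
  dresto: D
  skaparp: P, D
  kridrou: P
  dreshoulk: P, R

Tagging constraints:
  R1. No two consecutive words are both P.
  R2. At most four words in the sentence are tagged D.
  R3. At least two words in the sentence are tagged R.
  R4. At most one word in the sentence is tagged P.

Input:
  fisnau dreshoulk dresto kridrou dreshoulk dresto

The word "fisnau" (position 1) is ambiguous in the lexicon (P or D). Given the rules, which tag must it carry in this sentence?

Candidates per position — 1:fisnau {P,D}; 2:dreshoulk {P,R}; 3:dresto {D}; 4:kridrou {P}; 5:dreshoulk {P,R}; 6:dresto {D}.
At position 1, choosing P makes rule 4 impossible to satisfy; hence D.
At position 2, choosing P makes rule 3 impossible to satisfy; hence R.
At position 5, choosing P makes rule 1 impossible to satisfy; hence R.
So the tagging must be: D R D P R D.
Verifying each rule — rule 1 ok; rule 2 ok; rule 3 ok; rule 4 ok.

D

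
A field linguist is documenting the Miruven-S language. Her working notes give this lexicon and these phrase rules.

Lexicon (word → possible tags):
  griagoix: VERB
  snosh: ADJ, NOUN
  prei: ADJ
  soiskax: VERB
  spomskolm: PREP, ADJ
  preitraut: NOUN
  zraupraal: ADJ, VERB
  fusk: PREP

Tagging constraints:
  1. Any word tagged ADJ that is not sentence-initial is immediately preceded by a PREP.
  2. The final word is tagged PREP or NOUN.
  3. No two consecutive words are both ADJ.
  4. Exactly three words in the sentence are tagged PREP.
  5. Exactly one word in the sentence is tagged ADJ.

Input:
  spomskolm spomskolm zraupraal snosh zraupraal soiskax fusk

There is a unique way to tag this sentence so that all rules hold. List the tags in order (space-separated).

PREP PREP ADJ NOUN VERB VERB PREP

Candidates per position — 1:spomskolm {PREP,ADJ}; 2:spomskolm {PREP,ADJ}; 3:zraupraal {ADJ,VERB}; 4:snosh {ADJ,NOUN}; 5:zraupraal {ADJ,VERB}; 6:soiskax {VERB}; 7:fusk {PREP}.
Word 1 cannot be ADJ — rule 4 would then fail for every completion. It is PREP.
Word 2 cannot be ADJ — rule 4 would then fail for every completion. It is PREP.
Word 4 cannot be ADJ — rule 1 would then fail for every completion. It is NOUN.
Word 5 cannot be ADJ — rule 1 would then fail for every completion. It is VERB.
Word 3 cannot be VERB — rule 5 would then fail for every completion. It is ADJ.
The unique satisfying tagging is: PREP PREP ADJ NOUN VERB VERB PREP.
Check: rule 1 ✓; rule 2 ✓; rule 3 ✓; rule 4 ✓; rule 5 ✓.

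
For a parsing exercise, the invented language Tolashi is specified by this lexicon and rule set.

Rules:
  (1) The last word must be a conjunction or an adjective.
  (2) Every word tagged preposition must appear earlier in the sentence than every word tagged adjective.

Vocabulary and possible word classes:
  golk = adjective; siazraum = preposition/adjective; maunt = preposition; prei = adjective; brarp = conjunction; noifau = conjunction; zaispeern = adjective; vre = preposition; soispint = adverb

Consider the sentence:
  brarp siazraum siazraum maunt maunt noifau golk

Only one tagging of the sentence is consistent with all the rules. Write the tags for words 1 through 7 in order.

Candidates per position — 1:brarp {conjunction}; 2:siazraum {preposition,adjective}; 3:siazraum {preposition,adjective}; 4:maunt {preposition}; 5:maunt {preposition}; 6:noifau {conjunction}; 7:golk {adjective}.
If word 2 were adjective, no tagging could satisfy rule 2; so word 2 is preposition.
If word 3 were adjective, no tagging could satisfy rule 2; so word 3 is preposition.
The unique satisfying tagging is: conjunction preposition preposition preposition preposition conjunction adjective.
Verifying each rule — rule 1 satisfied; rule 2 satisfied.

conjunction preposition preposition preposition preposition conjunction adjective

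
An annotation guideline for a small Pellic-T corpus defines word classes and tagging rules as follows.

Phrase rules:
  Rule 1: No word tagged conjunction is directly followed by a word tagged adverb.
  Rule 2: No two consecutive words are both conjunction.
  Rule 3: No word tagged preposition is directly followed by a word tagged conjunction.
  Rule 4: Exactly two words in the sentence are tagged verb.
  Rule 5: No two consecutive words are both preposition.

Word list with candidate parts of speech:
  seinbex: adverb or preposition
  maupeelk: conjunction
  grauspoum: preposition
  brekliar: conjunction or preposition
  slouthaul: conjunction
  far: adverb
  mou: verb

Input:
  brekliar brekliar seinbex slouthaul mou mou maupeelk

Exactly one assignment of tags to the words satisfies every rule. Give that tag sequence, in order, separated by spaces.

Candidates per position — 1:brekliar {conjunction,preposition}; 2:brekliar {conjunction,preposition}; 3:seinbex {adverb,preposition}; 4:slouthaul {conjunction}; 5:mou {verb}; 6:mou {verb}; 7:maupeelk {conjunction}.
At position 3, choosing preposition makes rule 3 impossible to satisfy; hence adverb.
At position 2, choosing conjunction makes rule 1 impossible to satisfy; hence preposition.
At position 1, choosing preposition makes rule 5 impossible to satisfy; hence conjunction.
The unique satisfying tagging is: conjunction preposition adverb conjunction verb verb conjunction.
Rule-by-rule: rule 1 holds; rule 2 holds; rule 3 holds; rule 4 holds; rule 5 holds.

conjunction preposition adverb conjunction verb verb conjunction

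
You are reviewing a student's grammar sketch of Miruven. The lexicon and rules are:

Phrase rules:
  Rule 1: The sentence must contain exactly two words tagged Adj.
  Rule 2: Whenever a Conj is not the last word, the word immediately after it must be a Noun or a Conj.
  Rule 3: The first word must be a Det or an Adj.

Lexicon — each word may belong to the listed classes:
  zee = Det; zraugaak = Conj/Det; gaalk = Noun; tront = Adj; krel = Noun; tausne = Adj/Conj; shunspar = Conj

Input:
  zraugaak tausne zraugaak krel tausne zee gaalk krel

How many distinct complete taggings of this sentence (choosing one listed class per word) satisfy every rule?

2

Candidates per position — 1:zraugaak {Conj,Det}; 2:tausne {Adj,Conj}; 3:zraugaak {Conj,Det}; 4:krel {Noun}; 5:tausne {Adj,Conj}; 6:zee {Det}; 7:gaalk {Noun}; 8:krel {Noun}.
There are 16 candidate sequences in total.
The sequences that satisfy every rule: Det Adj Conj Noun Adj Det Noun Noun; Det Adj Det Noun Adj Det Noun Noun.
Count = 2.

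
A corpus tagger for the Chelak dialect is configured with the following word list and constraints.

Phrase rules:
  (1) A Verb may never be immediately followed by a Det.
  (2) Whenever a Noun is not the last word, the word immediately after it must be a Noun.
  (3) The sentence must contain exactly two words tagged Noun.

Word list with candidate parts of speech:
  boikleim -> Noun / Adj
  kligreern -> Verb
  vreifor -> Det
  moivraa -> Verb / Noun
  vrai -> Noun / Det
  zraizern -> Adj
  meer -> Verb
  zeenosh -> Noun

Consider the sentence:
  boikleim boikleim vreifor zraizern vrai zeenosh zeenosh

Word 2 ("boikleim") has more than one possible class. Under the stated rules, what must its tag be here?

Adj

Candidates per position — 1:boikleim {Noun,Adj}; 2:boikleim {Noun,Adj}; 3:vreifor {Det}; 4:zraizern {Adj}; 5:vrai {Noun,Det}; 6:zeenosh {Noun}; 7:zeenosh {Noun}.
Position 1: Noun is ruled out by rule 2; that leaves Adj.
Position 2: Noun is ruled out by rule 2; that leaves Adj.
Position 5: Noun is ruled out by rule 3; that leaves Det.
The unique satisfying tagging is: Adj Adj Det Adj Det Noun Noun.
Rule-by-rule: rule 1 holds; rule 2 holds; rule 3 holds.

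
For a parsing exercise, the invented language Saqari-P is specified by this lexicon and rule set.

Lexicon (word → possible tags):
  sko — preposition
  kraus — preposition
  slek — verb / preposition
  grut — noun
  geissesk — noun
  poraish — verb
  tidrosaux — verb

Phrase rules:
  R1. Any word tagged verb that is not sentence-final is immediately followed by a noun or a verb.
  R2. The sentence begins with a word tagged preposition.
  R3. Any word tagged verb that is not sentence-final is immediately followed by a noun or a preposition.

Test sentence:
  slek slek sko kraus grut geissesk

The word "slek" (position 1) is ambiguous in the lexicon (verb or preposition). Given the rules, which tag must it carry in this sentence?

Candidates per position — 1:slek {verb,preposition}; 2:slek {verb,preposition}; 3:sko {preposition}; 4:kraus {preposition}; 5:grut {noun}; 6:geissesk {noun}.
If word 1 were verb, no tagging could satisfy rule 1; so word 1 is preposition.
If word 2 were verb, no tagging could satisfy rule 1; so word 2 is preposition.
The only consistent sequence is: preposition preposition preposition preposition noun noun.
Rule-by-rule: rule 1 ok; rule 2 ok; rule 3 ok.

preposition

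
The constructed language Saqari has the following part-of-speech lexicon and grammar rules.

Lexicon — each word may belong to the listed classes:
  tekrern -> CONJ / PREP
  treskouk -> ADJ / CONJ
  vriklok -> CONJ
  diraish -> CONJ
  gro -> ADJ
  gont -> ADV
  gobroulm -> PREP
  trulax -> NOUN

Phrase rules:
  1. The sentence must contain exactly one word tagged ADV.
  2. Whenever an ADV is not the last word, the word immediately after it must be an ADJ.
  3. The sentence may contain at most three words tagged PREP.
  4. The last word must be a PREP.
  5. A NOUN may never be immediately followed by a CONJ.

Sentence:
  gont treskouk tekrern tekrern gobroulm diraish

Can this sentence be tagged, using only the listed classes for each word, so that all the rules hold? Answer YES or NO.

Candidates per position — 1:gont {ADV}; 2:treskouk {ADJ,CONJ}; 3:tekrern {CONJ,PREP}; 4:tekrern {CONJ,PREP}; 5:gobroulm {PREP}; 6:diraish {CONJ}.
Rule 4 cannot be satisfied by any choice of tags from the lexicon.
So there is no consistent tagging.

NO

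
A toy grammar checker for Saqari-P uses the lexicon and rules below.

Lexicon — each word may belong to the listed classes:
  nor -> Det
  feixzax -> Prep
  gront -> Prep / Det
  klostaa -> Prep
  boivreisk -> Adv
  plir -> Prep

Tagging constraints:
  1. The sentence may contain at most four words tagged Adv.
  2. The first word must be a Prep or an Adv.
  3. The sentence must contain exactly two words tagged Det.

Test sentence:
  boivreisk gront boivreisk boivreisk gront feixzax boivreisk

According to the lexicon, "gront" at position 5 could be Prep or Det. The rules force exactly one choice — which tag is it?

Candidates per position — 1:boivreisk {Adv}; 2:gront {Prep,Det}; 3:boivreisk {Adv}; 4:boivreisk {Adv}; 5:gront {Prep,Det}; 6:feixzax {Prep}; 7:boivreisk {Adv}.
Position 2: Prep is ruled out by rule 3; that leaves Det.
Position 5: Prep is ruled out by rule 3; that leaves Det.
That leaves exactly one tagging: Adv Det Adv Adv Det Prep Adv.
Verifying each rule — rule 1 satisfied; rule 2 satisfied; rule 3 satisfied.

Det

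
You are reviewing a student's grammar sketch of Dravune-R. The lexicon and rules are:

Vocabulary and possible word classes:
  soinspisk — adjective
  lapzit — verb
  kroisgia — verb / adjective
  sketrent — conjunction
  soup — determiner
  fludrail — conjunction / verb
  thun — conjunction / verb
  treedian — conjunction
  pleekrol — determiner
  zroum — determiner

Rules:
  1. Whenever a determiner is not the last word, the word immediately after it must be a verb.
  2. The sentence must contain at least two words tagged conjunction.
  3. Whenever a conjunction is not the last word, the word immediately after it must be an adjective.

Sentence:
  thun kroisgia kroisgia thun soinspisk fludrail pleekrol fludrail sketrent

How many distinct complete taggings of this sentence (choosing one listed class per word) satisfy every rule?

8

Candidates per position — 1:thun {conjunction,verb}; 2:kroisgia {verb,adjective}; 3:kroisgia {verb,adjective}; 4:thun {conjunction,verb}; 5:soinspisk {adjective}; 6:fludrail {conjunction,verb}; 7:pleekrol {determiner}; 8:fludrail {conjunction,verb}; 9:sketrent {conjunction}.
There are 64 candidate sequences in total.
Checking each against the rules leaves 8 sequences.
Count = 8.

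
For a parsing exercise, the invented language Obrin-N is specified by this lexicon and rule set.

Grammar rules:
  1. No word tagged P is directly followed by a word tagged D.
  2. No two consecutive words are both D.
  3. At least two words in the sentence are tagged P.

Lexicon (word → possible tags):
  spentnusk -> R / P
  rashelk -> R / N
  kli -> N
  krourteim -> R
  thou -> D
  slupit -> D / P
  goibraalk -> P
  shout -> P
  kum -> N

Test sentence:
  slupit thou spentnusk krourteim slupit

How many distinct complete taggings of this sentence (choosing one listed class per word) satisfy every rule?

Candidates per position — 1:slupit {D,P}; 2:thou {D}; 3:spentnusk {R,P}; 4:krourteim {R}; 5:slupit {D,P}.
There are 8 candidate sequences in total.
Every candidate sequence violates at least one rule; no consistent tagging exists.
Count = 0.

0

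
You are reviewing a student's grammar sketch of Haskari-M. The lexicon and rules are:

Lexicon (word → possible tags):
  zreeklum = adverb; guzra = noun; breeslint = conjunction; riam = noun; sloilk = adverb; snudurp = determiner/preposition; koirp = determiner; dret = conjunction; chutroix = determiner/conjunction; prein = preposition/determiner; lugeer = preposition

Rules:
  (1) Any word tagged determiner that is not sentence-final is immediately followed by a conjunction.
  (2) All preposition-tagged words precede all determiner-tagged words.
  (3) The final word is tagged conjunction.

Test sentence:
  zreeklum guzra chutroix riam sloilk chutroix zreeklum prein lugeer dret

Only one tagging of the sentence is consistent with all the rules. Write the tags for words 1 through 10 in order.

adverb noun conjunction noun adverb conjunction adverb preposition preposition conjunction

Candidates per position — 1:zreeklum {adverb}; 2:guzra {noun}; 3:chutroix {determiner,conjunction}; 4:riam {noun}; 5:sloilk {adverb}; 6:chutroix {determiner,conjunction}; 7:zreeklum {adverb}; 8:prein {preposition,determiner}; 9:lugeer {preposition}; 10:dret {conjunction}.
Position 3: tagging it determiner would leave rule 1 unsatisfiable, so it must be conjunction.
Position 6: tagging it determiner would leave rule 1 unsatisfiable, so it must be conjunction.
Position 8: tagging it determiner would leave rule 1 unsatisfiable, so it must be preposition.
The only consistent sequence is: adverb noun conjunction noun adverb conjunction adverb preposition preposition conjunction.
Check: rule 1 holds; rule 2 holds; rule 3 holds.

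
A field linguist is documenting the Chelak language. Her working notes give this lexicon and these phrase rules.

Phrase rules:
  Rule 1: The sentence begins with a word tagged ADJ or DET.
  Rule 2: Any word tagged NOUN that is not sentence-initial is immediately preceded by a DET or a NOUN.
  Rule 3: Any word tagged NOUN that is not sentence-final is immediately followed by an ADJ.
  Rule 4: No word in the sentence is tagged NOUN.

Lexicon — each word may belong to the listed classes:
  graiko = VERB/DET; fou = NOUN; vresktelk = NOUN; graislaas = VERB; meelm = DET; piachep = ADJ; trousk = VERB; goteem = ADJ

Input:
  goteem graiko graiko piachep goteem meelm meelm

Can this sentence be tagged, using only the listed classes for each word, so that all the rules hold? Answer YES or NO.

Candidates per position — 1:goteem {ADJ}; 2:graiko {VERB,DET}; 3:graiko {VERB,DET}; 4:piachep {ADJ}; 5:goteem {ADJ}; 6:meelm {DET}; 7:meelm {DET}.
One satisfying assignment: ADJ DET VERB ADJ ADJ DET DET.
Check: rule 1 holds; rule 2 holds; rule 3 holds; rule 4 holds.

YES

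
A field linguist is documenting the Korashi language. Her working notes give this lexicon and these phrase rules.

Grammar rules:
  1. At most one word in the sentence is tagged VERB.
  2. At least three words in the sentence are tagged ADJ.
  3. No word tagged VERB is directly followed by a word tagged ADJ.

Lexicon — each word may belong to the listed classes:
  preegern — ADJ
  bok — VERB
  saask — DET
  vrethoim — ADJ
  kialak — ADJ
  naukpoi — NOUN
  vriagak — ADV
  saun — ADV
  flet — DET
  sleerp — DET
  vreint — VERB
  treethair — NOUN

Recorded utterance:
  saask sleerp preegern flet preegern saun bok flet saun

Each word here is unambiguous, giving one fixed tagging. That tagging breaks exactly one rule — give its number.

Fixed tagging: DET DET ADJ DET ADJ ADV VERB DET ADV.
Applying the rules: R1 ✓, R2 ✗, R3 ✓.
Only rule 2 fails.

2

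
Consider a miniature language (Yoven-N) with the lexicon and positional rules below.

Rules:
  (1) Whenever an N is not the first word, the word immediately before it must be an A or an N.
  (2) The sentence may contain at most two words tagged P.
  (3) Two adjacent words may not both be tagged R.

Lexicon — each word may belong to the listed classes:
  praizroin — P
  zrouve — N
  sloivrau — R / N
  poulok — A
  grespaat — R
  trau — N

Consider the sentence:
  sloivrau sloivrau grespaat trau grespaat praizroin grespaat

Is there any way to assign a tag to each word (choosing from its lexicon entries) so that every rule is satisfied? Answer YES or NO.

NO

Candidates per position — 1:sloivrau {R,N}; 2:sloivrau {R,N}; 3:grespaat {R}; 4:trau {N}; 5:grespaat {R}; 6:praizroin {P}; 7:grespaat {R}.
Rule 1 cannot be satisfied by any choice of tags from the lexicon.
So there is no consistent tagging.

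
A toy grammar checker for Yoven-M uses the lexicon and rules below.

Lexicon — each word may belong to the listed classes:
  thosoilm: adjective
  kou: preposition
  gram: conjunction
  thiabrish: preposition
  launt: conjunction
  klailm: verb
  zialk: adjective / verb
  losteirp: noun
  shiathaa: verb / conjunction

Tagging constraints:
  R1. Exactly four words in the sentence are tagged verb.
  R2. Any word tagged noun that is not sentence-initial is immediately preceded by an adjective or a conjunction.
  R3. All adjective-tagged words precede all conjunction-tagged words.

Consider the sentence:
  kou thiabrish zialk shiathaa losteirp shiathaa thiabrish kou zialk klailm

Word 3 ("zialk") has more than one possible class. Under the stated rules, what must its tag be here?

verb

Candidates per position — 1:kou {preposition}; 2:thiabrish {preposition}; 3:zialk {adjective,verb}; 4:shiathaa {verb,conjunction}; 5:losteirp {noun}; 6:shiathaa {verb,conjunction}; 7:thiabrish {preposition}; 8:kou {preposition}; 9:zialk {adjective,verb}; 10:klailm {verb}.
Position 4: tagging it verb would leave rule 2 unsatisfiable, so it must be conjunction.
Position 6: tagging it conjunction would leave rule 1 unsatisfiable, so it must be verb.
Position 9: tagging it adjective would leave rule 1 unsatisfiable, so it must be verb.
Position 3: tagging it adjective would leave rule 1 unsatisfiable, so it must be verb.
So the tagging must be: preposition preposition verb conjunction noun verb preposition preposition verb verb.
Check: rule 1 ✓; rule 2 ✓; rule 3 ✓.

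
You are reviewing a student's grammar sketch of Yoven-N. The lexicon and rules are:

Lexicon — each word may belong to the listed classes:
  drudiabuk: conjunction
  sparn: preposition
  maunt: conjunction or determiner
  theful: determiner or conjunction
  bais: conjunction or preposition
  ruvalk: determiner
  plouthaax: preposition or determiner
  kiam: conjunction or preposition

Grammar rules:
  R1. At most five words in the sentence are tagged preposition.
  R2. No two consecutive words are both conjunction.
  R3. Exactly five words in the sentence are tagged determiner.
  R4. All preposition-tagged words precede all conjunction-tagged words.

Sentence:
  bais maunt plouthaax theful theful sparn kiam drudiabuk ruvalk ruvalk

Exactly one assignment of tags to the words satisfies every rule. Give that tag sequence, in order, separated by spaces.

preposition determiner preposition determiner determiner preposition preposition conjunction determiner determiner

Candidates per position — 1:bais {conjunction,preposition}; 2:maunt {conjunction,determiner}; 3:plouthaax {preposition,determiner}; 4:theful {determiner,conjunction}; 5:theful {determiner,conjunction}; 6:sparn {preposition}; 7:kiam {conjunction,preposition}; 8:drudiabuk {conjunction}; 9:ruvalk {determiner}; 10:ruvalk {determiner}.
Position 1: tagging it conjunction would leave rule 4 unsatisfiable, so it must be preposition.
Position 2: tagging it conjunction would leave rule 4 unsatisfiable, so it must be determiner.
Position 4: tagging it conjunction would leave rule 4 unsatisfiable, so it must be determiner.
Position 5: tagging it conjunction would leave rule 4 unsatisfiable, so it must be determiner.
Position 7: tagging it conjunction would leave rule 2 unsatisfiable, so it must be preposition.
Position 3: tagging it determiner would leave rule 3 unsatisfiable, so it must be preposition.
So the tagging must be: preposition determiner preposition determiner determiner preposition preposition conjunction determiner determiner.
Check: rule 1 holds; rule 2 holds; rule 3 holds; rule 4 holds.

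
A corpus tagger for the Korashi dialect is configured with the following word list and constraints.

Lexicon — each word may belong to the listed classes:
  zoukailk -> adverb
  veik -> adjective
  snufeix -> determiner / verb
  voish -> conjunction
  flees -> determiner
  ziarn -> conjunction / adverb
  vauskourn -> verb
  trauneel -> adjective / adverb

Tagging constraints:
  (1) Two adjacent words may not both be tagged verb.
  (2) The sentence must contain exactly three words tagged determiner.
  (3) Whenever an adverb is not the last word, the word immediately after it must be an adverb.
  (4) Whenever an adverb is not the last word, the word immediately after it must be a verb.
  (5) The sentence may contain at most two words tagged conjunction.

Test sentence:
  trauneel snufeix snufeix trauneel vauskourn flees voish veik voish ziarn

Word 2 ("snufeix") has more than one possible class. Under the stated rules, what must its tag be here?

determiner

Candidates per position — 1:trauneel {adjective,adverb}; 2:snufeix {determiner,verb}; 3:snufeix {determiner,verb}; 4:trauneel {adjective,adverb}; 5:vauskourn {verb}; 6:flees {determiner}; 7:voish {conjunction}; 8:veik {adjective}; 9:voish {conjunction}; 10:ziarn {conjunction,adverb}.
Word 1 cannot be adverb — rule 3 would then fail for every completion. It is adjective.
Word 2 cannot be verb — rule 2 would then fail for every completion. It is determiner.
Word 3 cannot be verb — rule 2 would then fail for every completion. It is determiner.
Word 4 cannot be adverb — rule 3 would then fail for every completion. It is adjective.
Word 10 cannot be conjunction — rule 5 would then fail for every completion. It is adverb.
The only consistent sequence is: adjective determiner determiner adjective verb determiner conjunction adjective conjunction adverb.
Check: rule 1 satisfied; rule 2 satisfied; rule 3 satisfied; rule 4 satisfied; rule 5 satisfied.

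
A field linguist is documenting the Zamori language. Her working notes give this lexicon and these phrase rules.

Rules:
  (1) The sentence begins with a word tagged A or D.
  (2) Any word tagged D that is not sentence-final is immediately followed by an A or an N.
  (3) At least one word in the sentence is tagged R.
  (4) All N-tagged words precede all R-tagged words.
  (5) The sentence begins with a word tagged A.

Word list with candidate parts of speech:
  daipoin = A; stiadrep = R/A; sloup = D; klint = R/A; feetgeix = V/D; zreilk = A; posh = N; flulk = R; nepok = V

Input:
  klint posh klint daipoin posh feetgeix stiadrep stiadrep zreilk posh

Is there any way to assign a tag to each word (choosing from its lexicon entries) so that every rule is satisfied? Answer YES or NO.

Candidates per position — 1:klint {R,A}; 2:posh {N}; 3:klint {R,A}; 4:daipoin {A}; 5:posh {N}; 6:feetgeix {V,D}; 7:stiadrep {R,A}; 8:stiadrep {R,A}; 9:zreilk {A}; 10:posh {N}.
Every candidate sequence violates at least one rule; no consistent tagging exists.

NO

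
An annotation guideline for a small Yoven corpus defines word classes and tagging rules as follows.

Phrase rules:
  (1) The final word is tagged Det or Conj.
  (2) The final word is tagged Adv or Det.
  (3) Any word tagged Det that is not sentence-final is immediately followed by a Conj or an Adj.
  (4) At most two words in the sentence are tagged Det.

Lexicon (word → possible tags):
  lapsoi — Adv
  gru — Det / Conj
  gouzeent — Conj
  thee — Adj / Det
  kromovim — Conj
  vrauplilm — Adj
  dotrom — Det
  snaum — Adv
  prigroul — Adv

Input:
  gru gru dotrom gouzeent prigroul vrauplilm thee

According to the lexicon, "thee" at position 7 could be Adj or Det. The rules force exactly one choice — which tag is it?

Candidates per position — 1:gru {Det,Conj}; 2:gru {Det,Conj}; 3:dotrom {Det}; 4:gouzeent {Conj}; 5:prigroul {Adv}; 6:vrauplilm {Adj}; 7:thee {Adj,Det}.
If word 2 were Det, no tagging could satisfy rule 3; so word 2 is Conj.
If word 7 were Adj, no tagging could satisfy rule 1; so word 7 is Det.
If word 1 were Det, no tagging could satisfy rule 4; so word 1 is Conj.
The unique satisfying tagging is: Conj Conj Det Conj Adv Adj Det.
Checking: rule 1 ✓; rule 2 ✓; rule 3 ✓; rule 4 ✓.

Det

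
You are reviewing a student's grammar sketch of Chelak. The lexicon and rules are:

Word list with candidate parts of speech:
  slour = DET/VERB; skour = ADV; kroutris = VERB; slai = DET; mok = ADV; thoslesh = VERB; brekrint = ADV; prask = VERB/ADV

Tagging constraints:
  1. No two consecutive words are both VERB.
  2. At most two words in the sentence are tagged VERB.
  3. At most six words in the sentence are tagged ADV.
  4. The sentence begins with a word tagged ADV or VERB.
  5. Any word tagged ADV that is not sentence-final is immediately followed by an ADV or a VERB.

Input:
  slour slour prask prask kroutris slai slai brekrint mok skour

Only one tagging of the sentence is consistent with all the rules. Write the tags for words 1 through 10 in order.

VERB DET ADV ADV VERB DET DET ADV ADV ADV

Candidates per position — 1:slour {DET,VERB}; 2:slour {DET,VERB}; 3:prask {VERB,ADV}; 4:prask {VERB,ADV}; 5:kroutris {VERB}; 6:slai {DET}; 7:slai {DET}; 8:brekrint {ADV}; 9:mok {ADV}; 10:skour {ADV}.
Word 1 cannot be DET — rule 4 would then fail for every completion. It is VERB.
Word 2 cannot be VERB — rule 1 would then fail for every completion. It is DET.
Word 3 cannot be VERB — rule 2 would then fail for every completion. It is ADV.
Word 4 cannot be VERB — rule 1 would then fail for every completion. It is ADV.
That leaves exactly one tagging: VERB DET ADV ADV VERB DET DET ADV ADV ADV.
Check: rule 1 satisfied; rule 2 satisfied; rule 3 satisfied; rule 4 satisfied; rule 5 satisfied.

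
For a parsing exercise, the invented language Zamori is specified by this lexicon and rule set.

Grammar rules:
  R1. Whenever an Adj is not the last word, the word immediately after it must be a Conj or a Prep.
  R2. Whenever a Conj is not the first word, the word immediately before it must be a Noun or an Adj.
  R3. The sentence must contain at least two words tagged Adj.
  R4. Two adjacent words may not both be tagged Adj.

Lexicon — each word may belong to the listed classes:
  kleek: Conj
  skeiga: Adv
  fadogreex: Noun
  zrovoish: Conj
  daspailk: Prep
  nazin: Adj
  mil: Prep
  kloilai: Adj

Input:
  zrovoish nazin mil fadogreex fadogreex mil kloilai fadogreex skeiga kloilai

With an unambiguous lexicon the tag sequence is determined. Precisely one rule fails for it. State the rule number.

1

Fixed tagging: Conj Adj Prep Noun Noun Prep Adj Noun Adv Adj.
Rule check: R1 ✗, R2 ✓, R3 ✓, R4 ✓.
Only rule 1 fails.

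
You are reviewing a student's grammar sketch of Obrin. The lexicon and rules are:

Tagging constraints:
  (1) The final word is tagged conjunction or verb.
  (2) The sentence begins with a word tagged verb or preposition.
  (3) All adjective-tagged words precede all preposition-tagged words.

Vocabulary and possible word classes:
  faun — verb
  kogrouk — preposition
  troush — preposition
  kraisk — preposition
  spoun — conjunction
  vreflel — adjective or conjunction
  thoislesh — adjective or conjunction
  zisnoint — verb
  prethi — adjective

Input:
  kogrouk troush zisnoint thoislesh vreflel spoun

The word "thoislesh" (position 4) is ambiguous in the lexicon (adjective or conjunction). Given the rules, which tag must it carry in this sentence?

conjunction

Candidates per position — 1:kogrouk {preposition}; 2:troush {preposition}; 3:zisnoint {verb}; 4:thoislesh {adjective,conjunction}; 5:vreflel {adjective,conjunction}; 6:spoun {conjunction}.
If word 4 were adjective, no tagging could satisfy rule 3; so word 4 is conjunction.
If word 5 were adjective, no tagging could satisfy rule 3; so word 5 is conjunction.
That leaves exactly one tagging: preposition preposition verb conjunction conjunction conjunction.
Rule-by-rule: rule 1 holds; rule 2 holds; rule 3 holds.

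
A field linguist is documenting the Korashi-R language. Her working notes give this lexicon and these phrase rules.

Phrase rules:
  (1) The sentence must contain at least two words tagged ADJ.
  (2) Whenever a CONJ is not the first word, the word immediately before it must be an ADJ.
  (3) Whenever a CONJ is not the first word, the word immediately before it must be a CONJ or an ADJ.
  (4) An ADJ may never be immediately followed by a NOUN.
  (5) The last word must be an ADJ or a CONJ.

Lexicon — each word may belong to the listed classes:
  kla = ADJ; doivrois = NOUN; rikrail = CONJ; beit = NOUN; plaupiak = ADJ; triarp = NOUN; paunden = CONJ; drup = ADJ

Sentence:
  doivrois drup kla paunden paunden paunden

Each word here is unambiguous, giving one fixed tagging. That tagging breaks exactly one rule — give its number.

Fixed tagging: NOUN ADJ ADJ CONJ CONJ CONJ.
Checking each rule: R1 holds, R2 violated, R3 holds, R4 holds, R5 holds.
Only rule 2 fails.

2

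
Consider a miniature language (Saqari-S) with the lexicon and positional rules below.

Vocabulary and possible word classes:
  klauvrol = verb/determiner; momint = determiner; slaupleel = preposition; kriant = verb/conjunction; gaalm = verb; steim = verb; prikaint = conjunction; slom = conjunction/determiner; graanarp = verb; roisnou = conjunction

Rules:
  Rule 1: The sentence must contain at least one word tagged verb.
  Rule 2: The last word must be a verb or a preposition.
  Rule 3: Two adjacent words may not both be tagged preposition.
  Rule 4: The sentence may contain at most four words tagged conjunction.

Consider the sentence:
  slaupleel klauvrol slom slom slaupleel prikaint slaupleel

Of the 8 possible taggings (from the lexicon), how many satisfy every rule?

Candidates per position — 1:slaupleel {preposition}; 2:klauvrol {verb,determiner}; 3:slom {conjunction,determiner}; 4:slom {conjunction,determiner}; 5:slaupleel {preposition}; 6:prikaint {conjunction}; 7:slaupleel {preposition}.
There are 8 candidate sequences in total.
The sequences that satisfy every rule: preposition verb conjunction conjunction preposition conjunction preposition; preposition verb conjunction determiner preposition conjunction preposition; preposition verb determiner conjunction preposition conjunction preposition; preposition verb determiner determiner preposition conjunction preposition.
Count = 4.

4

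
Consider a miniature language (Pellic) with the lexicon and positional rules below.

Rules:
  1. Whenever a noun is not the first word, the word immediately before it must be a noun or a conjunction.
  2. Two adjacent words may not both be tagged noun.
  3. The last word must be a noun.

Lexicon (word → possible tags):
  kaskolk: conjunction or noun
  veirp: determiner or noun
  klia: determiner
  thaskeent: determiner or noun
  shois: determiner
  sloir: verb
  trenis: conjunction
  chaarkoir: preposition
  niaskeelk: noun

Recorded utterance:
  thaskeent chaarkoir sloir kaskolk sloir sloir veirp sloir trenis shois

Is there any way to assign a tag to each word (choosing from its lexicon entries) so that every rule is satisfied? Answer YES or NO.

Candidates per position — 1:thaskeent {determiner,noun}; 2:chaarkoir {preposition}; 3:sloir {verb}; 4:kaskolk {conjunction,noun}; 5:sloir {verb}; 6:sloir {verb}; 7:veirp {determiner,noun}; 8:sloir {verb}; 9:trenis {conjunction}; 10:shois {determiner}.
Rule 3 cannot be satisfied by any choice of tags from the lexicon.
So there is no consistent tagging.

NO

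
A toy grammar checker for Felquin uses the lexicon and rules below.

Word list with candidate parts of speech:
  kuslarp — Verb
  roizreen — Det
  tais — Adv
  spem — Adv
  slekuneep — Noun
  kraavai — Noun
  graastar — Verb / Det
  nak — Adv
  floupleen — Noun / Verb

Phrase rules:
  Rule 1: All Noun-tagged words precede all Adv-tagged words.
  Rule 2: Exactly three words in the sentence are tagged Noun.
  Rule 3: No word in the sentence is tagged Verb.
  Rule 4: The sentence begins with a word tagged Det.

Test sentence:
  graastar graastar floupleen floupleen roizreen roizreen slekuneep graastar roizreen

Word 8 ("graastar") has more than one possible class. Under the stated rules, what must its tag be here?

Det

Candidates per position — 1:graastar {Verb,Det}; 2:graastar {Verb,Det}; 3:floupleen {Noun,Verb}; 4:floupleen {Noun,Verb}; 5:roizreen {Det}; 6:roizreen {Det}; 7:slekuneep {Noun}; 8:graastar {Verb,Det}; 9:roizreen {Det}.
Position 1: tagging it Verb would leave rule 3 unsatisfiable, so it must be Det.
Position 2: tagging it Verb would leave rule 3 unsatisfiable, so it must be Det.
Position 3: tagging it Verb would leave rule 2 unsatisfiable, so it must be Noun.
Position 4: tagging it Verb would leave rule 2 unsatisfiable, so it must be Noun.
Position 8: tagging it Verb would leave rule 3 unsatisfiable, so it must be Det.
So the tagging must be: Det Det Noun Noun Det Det Noun Det Det.
Check: rule 1 satisfied; rule 2 satisfied; rule 3 satisfied; rule 4 satisfied.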